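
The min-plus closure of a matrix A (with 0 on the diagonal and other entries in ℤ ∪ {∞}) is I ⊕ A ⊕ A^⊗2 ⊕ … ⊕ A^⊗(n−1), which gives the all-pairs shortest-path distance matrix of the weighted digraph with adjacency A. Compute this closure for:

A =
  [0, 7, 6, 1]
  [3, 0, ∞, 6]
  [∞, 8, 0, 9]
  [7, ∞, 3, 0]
Closure =
  [0, 7, 4, 1]
  [3, 0, 7, 4]
  [11, 8, 0, 9]
  [7, 11, 3, 0]

This is the Floyd-Warshall all-pairs shortest-path computation. For each intermediate vertex k = 0, 1, …, 3, update dist[i][j] ← min(dist[i][j], dist[i][k] + dist[k][j]). The final matrix gives, for each (i, j), the minimum total weight of any directed path from i to j (possibly empty when i = j).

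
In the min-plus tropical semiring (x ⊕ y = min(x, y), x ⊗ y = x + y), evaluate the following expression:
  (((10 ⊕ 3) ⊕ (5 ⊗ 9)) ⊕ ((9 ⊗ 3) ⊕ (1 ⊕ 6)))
(((10 ⊕ 3) ⊕ (5 ⊗ 9)) ⊕ ((9 ⊗ 3) ⊕ (1 ⊕ 6))) = 1

Expand innermost to outermost. Recall ⊕ takes the minimum of its arguments and ⊗ takes their sum. Working out the expression (((10 ⊕ 3) ⊕ (5 ⊗ 9)) ⊕ ((9 ⊗ 3) ⊕ (1 ⊕ 6))) gives 1.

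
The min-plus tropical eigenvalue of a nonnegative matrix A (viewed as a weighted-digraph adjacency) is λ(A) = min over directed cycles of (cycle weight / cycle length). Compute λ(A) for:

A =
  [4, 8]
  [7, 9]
λ(A) = 4

Enumerate directed cycles and compute their means (weight / length). Sample:
  cycle 0 → 0: weight = 4, length = 1, mean = 4/1 ≈ 4.000
  cycle 1 → 1: weight = 9, length = 1, mean = 9/1 ≈ 9.000
  cycle 0 → 1 → 0: weight = 15, length = 2, mean = 15/2 ≈ 7.500
  cycle 1 → 0 → 1: weight = 15, length = 2, mean = 15/2 ≈ 7.500
Minimum mean = 4.000, attained e.g. along the cycle 0 → 0 with weight 4 and length 1. So λ(A) = 4/1 = 4.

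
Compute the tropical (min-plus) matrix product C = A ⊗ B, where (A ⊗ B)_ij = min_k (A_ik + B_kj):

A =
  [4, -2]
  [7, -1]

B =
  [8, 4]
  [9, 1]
A ⊗ B =
  [7, -1]
  [8, 0]

Apply the min-plus product entry-by-entry:
  C[0][0] = min over k of (A[0][0] + B[0][0] = 4 + 8 = 12, A[0][1] + B[1][0] = -2 + 9 = 7) = 7 (attained at k = 1)
  C[0][1] = min over k of (A[0][0] + B[0][1] = 4 + 4 = 8, A[0][1] + B[1][1] = -2 + 1 = -1) = -1 (attained at k = 1)
  C[1][0] = min over k of (A[1][0] + B[0][0] = 7 + 8 = 15, A[1][1] + B[1][0] = -1 + 9 = 8) = 8 (attained at k = 1)
  C[1][1] = min over k of (A[1][0] + B[0][1] = 7 + 4 = 11, A[1][1] + B[1][1] = -1 + 1 = 0) = 0 (attained at k = 1)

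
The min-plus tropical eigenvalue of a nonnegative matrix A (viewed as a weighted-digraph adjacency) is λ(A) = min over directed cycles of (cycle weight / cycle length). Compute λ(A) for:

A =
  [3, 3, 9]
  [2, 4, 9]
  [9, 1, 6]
λ(A) = 5/2

Enumerate directed cycles and compute their means (weight / length). Sample:
  cycle 0 → 0: weight = 3, length = 1, mean = 3/1 ≈ 3.000
  cycle 1 → 1: weight = 4, length = 1, mean = 4/1 ≈ 4.000
  cycle 2 → 2: weight = 6, length = 1, mean = 6/1 ≈ 6.000
  cycle 0 → 1 → 0: weight = 5, length = 2, mean = 5/2 ≈ 2.500
  cycle 0 → 2 → 0: weight = 18, length = 2, mean = 18/2 ≈ 9.000
  cycle 1 → 0 → 1: weight = 5, length = 2, mean = 5/2 ≈ 2.500
Minimum mean = 2.500, attained e.g. along the cycle 0 → 1 → 0 with weight 5 and length 2. So λ(A) = 5/2 = 5/2.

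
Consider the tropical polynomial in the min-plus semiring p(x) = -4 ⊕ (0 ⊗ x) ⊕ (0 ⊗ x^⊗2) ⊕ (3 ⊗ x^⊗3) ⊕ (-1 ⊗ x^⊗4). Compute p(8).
p(8) = -4

A tropical monomial a ⊗ x^⊗i evaluates to a + i · x. Evaluating each term at x = 8:
  Term 0 contributes -4 + 0 · 8 = -4
  Term 1 contributes 0 + 1 · 8 = 8
  Term 2 contributes 0 + 2 · 8 = 16
  Term 3 contributes 3 + 3 · 8 = 27
  Term 4 contributes -1 + 4 · 8 = 31
p(8) = ⊕ of these = min[-4, 8, 16, 27, 31] = -4.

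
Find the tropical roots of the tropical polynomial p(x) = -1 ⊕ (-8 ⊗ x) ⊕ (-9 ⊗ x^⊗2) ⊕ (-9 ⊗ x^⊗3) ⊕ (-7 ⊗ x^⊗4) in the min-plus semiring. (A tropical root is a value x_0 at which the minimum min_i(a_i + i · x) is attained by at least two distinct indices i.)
Roots: {-2, 0, 1, 7}

Each tropical root is a break point of the lower envelope of the lines y = a_i + i · x (there are 5 lines, with slopes 0, 1, ..., 4). Only the lines that attain the minimum somewhere contribute to roots; other lines are dominated. Here the surviving (envelope) indices are i = 4, i = 3, i = 2, i = 1, i = 0.
Intersections between consecutive envelope lines give the roots: for adjacent envelope indices i < j the intersection is x = (a_i − a_j) / (j − i). Reading off the sorted break points: {-2, 0, 1, 7}.
Verification: at each break x_0, at least two indices attain the minimum of min_i(a_i + i · x_0).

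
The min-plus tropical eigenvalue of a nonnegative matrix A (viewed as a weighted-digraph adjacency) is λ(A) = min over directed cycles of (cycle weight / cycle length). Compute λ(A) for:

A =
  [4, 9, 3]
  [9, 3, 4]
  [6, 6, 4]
λ(A) = 3

Enumerate directed cycles and compute their means (weight / length). Sample:
  cycle 0 → 0: weight = 4, length = 1, mean = 4/1 ≈ 4.000
  cycle 1 → 1: weight = 3, length = 1, mean = 3/1 ≈ 3.000
  cycle 2 → 2: weight = 4, length = 1, mean = 4/1 ≈ 4.000
  cycle 0 → 1 → 0: weight = 18, length = 2, mean = 18/2 ≈ 9.000
  cycle 0 → 2 → 0: weight = 9, length = 2, mean = 9/2 ≈ 4.500
  cycle 1 → 0 → 1: weight = 18, length = 2, mean = 18/2 ≈ 9.000
Minimum mean = 3.000, attained e.g. along the cycle 1 → 1 with weight 3 and length 1. So λ(A) = 3/1 = 3.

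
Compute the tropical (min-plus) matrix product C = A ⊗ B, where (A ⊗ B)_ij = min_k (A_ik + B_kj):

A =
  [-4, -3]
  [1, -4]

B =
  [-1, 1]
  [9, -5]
A ⊗ B =
  [-5, -8]
  [0, -9]

Apply the min-plus product entry-by-entry:
  C[0][0] = min over k of (A[0][0] + B[0][0] = -4 + -1 = -5, A[0][1] + B[1][0] = -3 + 9 = 6) = -5 (attained at k = 0)
  C[0][1] = min over k of (A[0][0] + B[0][1] = -4 + 1 = -3, A[0][1] + B[1][1] = -3 + -5 = -8) = -8 (attained at k = 1)
  C[1][0] = min over k of (A[1][0] + B[0][0] = 1 + -1 = 0, A[1][1] + B[1][0] = -4 + 9 = 5) = 0 (attained at k = 0)
  C[1][1] = min over k of (A[1][0] + B[0][1] = 1 + 1 = 2, A[1][1] + B[1][1] = -4 + -5 = -9) = -9 (attained at k = 1)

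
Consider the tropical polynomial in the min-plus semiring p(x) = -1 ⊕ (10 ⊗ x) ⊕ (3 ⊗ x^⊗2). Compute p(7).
p(7) = -1

A tropical monomial a ⊗ x^⊗i evaluates to a + i · x. Evaluating each term at x = 7:
  Term 0 contributes -1 + 0 · 7 = -1
  Term 1 contributes 10 + 1 · 7 = 17
  Term 2 contributes 3 + 2 · 7 = 17
p(7) = ⊕ of these = min[-1, 17, 17] = -1.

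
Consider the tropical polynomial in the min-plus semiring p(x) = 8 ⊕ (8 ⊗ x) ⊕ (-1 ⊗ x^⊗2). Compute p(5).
p(5) = 8

A tropical monomial a ⊗ x^⊗i evaluates to a + i · x. Evaluating each term at x = 5:
  Term 0 contributes 8 + 0 · 5 = 8
  Term 1 contributes 8 + 1 · 5 = 13
  Term 2 contributes -1 + 2 · 5 = 9
p(5) = ⊕ of these = min[8, 13, 9] = 8.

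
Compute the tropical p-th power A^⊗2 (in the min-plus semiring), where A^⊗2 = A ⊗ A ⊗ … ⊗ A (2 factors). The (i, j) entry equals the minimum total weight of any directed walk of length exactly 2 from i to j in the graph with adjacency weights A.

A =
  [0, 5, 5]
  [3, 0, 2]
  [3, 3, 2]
A^⊗2 =
  [0, 5, 5]
  [3, 0, 2]
  [3, 3, 4]

Each entry (A^⊗2)_ij equals the minimum over all length-2 walks i = v_0 → v_1 → … → v_2 = j of Σ_t A[v_t][v_{t+1}]. For example, for (i, j) = (0, 2) we minimise over 3 possible intermediate vertex sequences; the minimum is 5, attained along the walk 0 → 0 → 2.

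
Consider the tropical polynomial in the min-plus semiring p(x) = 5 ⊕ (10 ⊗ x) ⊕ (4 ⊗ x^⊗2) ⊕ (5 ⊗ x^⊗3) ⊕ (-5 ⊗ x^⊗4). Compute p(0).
p(0) = -5

A tropical monomial a ⊗ x^⊗i evaluates to a + i · x. Evaluating each term at x = 0:
  Term 0 contributes 5 + 0 · 0 = 5
  Term 1 contributes 10 + 1 · 0 = 10
  Term 2 contributes 4 + 2 · 0 = 4
  Term 3 contributes 5 + 3 · 0 = 5
  Term 4 contributes -5 + 4 · 0 = -5
p(0) = ⊕ of these = min[5, 10, 4, 5, -5] = -5.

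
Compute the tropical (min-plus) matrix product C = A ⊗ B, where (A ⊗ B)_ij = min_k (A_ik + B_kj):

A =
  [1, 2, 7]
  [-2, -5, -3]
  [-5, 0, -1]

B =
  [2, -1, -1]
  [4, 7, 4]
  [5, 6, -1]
A ⊗ B =
  [3, 0, 0]
  [-1, -3, -4]
  [-3, -6, -6]

Apply the min-plus product entry-by-entry:
  C[0][0] = min over k of (A[0][0] + B[0][0] = 1 + 2 = 3, A[0][1] + B[1][0] = 2 + 4 = 6, A[0][2] + B[2][0] = 7 + 5 = 12) = 3 (attained at k = 0)
  C[0][1] = min over k of (A[0][0] + B[0][1] = 1 + -1 = 0, A[0][1] + B[1][1] = 2 + 7 = 9, A[0][2] + B[2][1] = 7 + 6 = 13) = 0 (attained at k = 0)
  C[0][2] = min over k of (A[0][0] + B[0][2] = 1 + -1 = 0, A[0][1] + B[1][2] = 2 + 4 = 6, A[0][2] + B[2][2] = 7 + -1 = 6) = 0 (attained at k = 0)
  C[1][0] = min over k of (A[1][0] + B[0][0] = -2 + 2 = 0, A[1][1] + B[1][0] = -5 + 4 = -1, A[1][2] + B[2][0] = -3 + 5 = 2) = -1 (attained at k = 1)
  C[1][1] = min over k of (A[1][0] + B[0][1] = -2 + -1 = -3, A[1][1] + B[1][1] = -5 + 7 = 2, A[1][2] + B[2][1] = -3 + 6 = 3) = -3 (attained at k = 0)
  C[1][2] = min over k of (A[1][0] + B[0][2] = -2 + -1 = -3, A[1][1] + B[1][2] = -5 + 4 = -1, A[1][2] + B[2][2] = -3 + -1 = -4) = -4 (attained at k = 2)
  C[2][0] = min over k of (A[2][0] + B[0][0] = -5 + 2 = -3, A[2][1] + B[1][0] = 0 + 4 = 4, A[2][2] + B[2][0] = -1 + 5 = 4) = -3 (attained at k = 0)
  C[2][1] = min over k of (A[2][0] + B[0][1] = -5 + -1 = -6, A[2][1] + B[1][1] = 0 + 7 = 7, A[2][2] + B[2][1] = -1 + 6 = 5) = -6 (attained at k = 0)
  C[2][2] = min over k of (A[2][0] + B[0][2] = -5 + -1 = -6, A[2][1] + B[1][2] = 0 + 4 = 4, A[2][2] + B[2][2] = -1 + -1 = -2) = -6 (attained at k = 0)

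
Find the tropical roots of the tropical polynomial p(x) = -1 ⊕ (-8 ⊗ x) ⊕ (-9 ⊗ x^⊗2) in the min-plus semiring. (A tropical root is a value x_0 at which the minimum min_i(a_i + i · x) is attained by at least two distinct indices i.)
Roots: {1, 7}

Each tropical root is a break point of the lower envelope of the lines y = a_i + i · x (there are 3 lines, with slopes 0, 1, ..., 2). Only the lines that attain the minimum somewhere contribute to roots; other lines are dominated. Here the surviving (envelope) indices are i = 2, i = 1, i = 0.
Intersections between consecutive envelope lines give the roots: for adjacent envelope indices i < j the intersection is x = (a_i − a_j) / (j − i). Reading off the sorted break points: {1, 7}.
Verification: at each break x_0, at least two indices attain the minimum of min_i(a_i + i · x_0).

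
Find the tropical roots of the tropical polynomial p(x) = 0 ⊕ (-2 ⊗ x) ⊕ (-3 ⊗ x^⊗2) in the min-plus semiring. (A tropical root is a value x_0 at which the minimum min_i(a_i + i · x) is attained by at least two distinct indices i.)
Roots: {1, 2}

Each tropical root is a break point of the lower envelope of the lines y = a_i + i · x (there are 3 lines, with slopes 0, 1, ..., 2). Only the lines that attain the minimum somewhere contribute to roots; other lines are dominated. Here the surviving (envelope) indices are i = 2, i = 1, i = 0.
Intersections between consecutive envelope lines give the roots: for adjacent envelope indices i < j the intersection is x = (a_i − a_j) / (j − i). Reading off the sorted break points: {1, 2}.
Verification: at each break x_0, at least two indices attain the minimum of min_i(a_i + i · x_0).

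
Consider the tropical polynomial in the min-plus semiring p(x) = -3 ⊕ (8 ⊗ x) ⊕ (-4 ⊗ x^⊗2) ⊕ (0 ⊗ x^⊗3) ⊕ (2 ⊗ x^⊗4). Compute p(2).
p(2) = -3

A tropical monomial a ⊗ x^⊗i evaluates to a + i · x. Evaluating each term at x = 2:
  Term 0 contributes -3 + 0 · 2 = -3
  Term 1 contributes 8 + 1 · 2 = 10
  Term 2 contributes -4 + 2 · 2 = 0
  Term 3 contributes 0 + 3 · 2 = 6
  Term 4 contributes 2 + 4 · 2 = 10
p(2) = ⊕ of these = min[-3, 10, 0, 6, 10] = -3.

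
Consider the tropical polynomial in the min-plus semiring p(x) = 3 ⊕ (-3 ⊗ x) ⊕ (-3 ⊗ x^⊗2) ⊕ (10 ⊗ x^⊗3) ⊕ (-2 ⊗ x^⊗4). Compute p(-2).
p(-2) = -10

A tropical monomial a ⊗ x^⊗i evaluates to a + i · x. Evaluating each term at x = -2:
  Term 0 contributes 3 + 0 · -2 = 3
  Term 1 contributes -3 + 1 · -2 = -5
  Term 2 contributes -3 + 2 · -2 = -7
  Term 3 contributes 10 + 3 · -2 = 4
  Term 4 contributes -2 + 4 · -2 = -10
p(-2) = ⊕ of these = min[3, -5, -7, 4, -10] = -10.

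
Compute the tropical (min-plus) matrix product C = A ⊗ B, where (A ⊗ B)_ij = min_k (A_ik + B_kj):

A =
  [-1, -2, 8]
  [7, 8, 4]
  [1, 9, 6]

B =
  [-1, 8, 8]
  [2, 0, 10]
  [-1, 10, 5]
A ⊗ B =
  [-2, -2, 7]
  [3, 8, 9]
  [0, 9, 9]

Apply the min-plus product entry-by-entry:
  C[0][0] = min over k of (A[0][0] + B[0][0] = -1 + -1 = -2, A[0][1] + B[1][0] = -2 + 2 = 0, A[0][2] + B[2][0] = 8 + -1 = 7) = -2 (attained at k = 0)
  C[0][1] = min over k of (A[0][0] + B[0][1] = -1 + 8 = 7, A[0][1] + B[1][1] = -2 + 0 = -2, A[0][2] + B[2][1] = 8 + 10 = 18) = -2 (attained at k = 1)
  C[0][2] = min over k of (A[0][0] + B[0][2] = -1 + 8 = 7, A[0][1] + B[1][2] = -2 + 10 = 8, A[0][2] + B[2][2] = 8 + 5 = 13) = 7 (attained at k = 0)
  C[1][0] = min over k of (A[1][0] + B[0][0] = 7 + -1 = 6, A[1][1] + B[1][0] = 8 + 2 = 10, A[1][2] + B[2][0] = 4 + -1 = 3) = 3 (attained at k = 2)
  C[1][1] = min over k of (A[1][0] + B[0][1] = 7 + 8 = 15, A[1][1] + B[1][1] = 8 + 0 = 8, A[1][2] + B[2][1] = 4 + 10 = 14) = 8 (attained at k = 1)
  C[1][2] = min over k of (A[1][0] + B[0][2] = 7 + 8 = 15, A[1][1] + B[1][2] = 8 + 10 = 18, A[1][2] + B[2][2] = 4 + 5 = 9) = 9 (attained at k = 2)
  C[2][0] = min over k of (A[2][0] + B[0][0] = 1 + -1 = 0, A[2][1] + B[1][0] = 9 + 2 = 11, A[2][2] + B[2][0] = 6 + -1 = 5) = 0 (attained at k = 0)
  C[2][1] = min over k of (A[2][0] + B[0][1] = 1 + 8 = 9, A[2][1] + B[1][1] = 9 + 0 = 9, A[2][2] + B[2][1] = 6 + 10 = 16) = 9 (attained at k = 0)
  C[2][2] = min over k of (A[2][0] + B[0][2] = 1 + 8 = 9, A[2][1] + B[1][2] = 9 + 10 = 19, A[2][2] + B[2][2] = 6 + 5 = 11) = 9 (attained at k = 0)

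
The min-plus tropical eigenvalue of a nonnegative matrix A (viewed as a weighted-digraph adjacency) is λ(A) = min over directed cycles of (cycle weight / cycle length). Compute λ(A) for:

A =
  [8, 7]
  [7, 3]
λ(A) = 3

Enumerate directed cycles and compute their means (weight / length). Sample:
  cycle 0 → 0: weight = 8, length = 1, mean = 8/1 ≈ 8.000
  cycle 1 → 1: weight = 3, length = 1, mean = 3/1 ≈ 3.000
  cycle 0 → 1 → 0: weight = 14, length = 2, mean = 14/2 ≈ 7.000
  cycle 1 → 0 → 1: weight = 14, length = 2, mean = 14/2 ≈ 7.000
Minimum mean = 3.000, attained e.g. along the cycle 1 → 1 with weight 3 and length 1. So λ(A) = 3/1 = 3.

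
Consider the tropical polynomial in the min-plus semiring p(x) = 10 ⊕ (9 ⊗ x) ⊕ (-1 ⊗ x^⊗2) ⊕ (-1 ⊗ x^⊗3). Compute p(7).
p(7) = 10

A tropical monomial a ⊗ x^⊗i evaluates to a + i · x. Evaluating each term at x = 7:
  Term 0 contributes 10 + 0 · 7 = 10
  Term 1 contributes 9 + 1 · 7 = 16
  Term 2 contributes -1 + 2 · 7 = 13
  Term 3 contributes -1 + 3 · 7 = 20
p(7) = ⊕ of these = min[10, 16, 13, 20] = 10.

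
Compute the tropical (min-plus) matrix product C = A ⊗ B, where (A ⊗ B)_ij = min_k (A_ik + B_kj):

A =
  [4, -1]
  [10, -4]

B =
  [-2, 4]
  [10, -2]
A ⊗ B =
  [2, -3]
  [6, -6]

Apply the min-plus product entry-by-entry:
  C[0][0] = min over k of (A[0][0] + B[0][0] = 4 + -2 = 2, A[0][1] + B[1][0] = -1 + 10 = 9) = 2 (attained at k = 0)
  C[0][1] = min over k of (A[0][0] + B[0][1] = 4 + 4 = 8, A[0][1] + B[1][1] = -1 + -2 = -3) = -3 (attained at k = 1)
  C[1][0] = min over k of (A[1][0] + B[0][0] = 10 + -2 = 8, A[1][1] + B[1][0] = -4 + 10 = 6) = 6 (attained at k = 1)
  C[1][1] = min over k of (A[1][0] + B[0][1] = 10 + 4 = 14, A[1][1] + B[1][1] = -4 + -2 = -6) = -6 (attained at k = 1)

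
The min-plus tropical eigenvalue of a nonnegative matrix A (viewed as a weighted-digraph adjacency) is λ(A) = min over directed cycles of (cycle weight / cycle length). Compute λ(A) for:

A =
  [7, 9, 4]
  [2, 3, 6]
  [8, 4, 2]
λ(A) = 2

Enumerate directed cycles and compute their means (weight / length). Sample:
  cycle 0 → 0: weight = 7, length = 1, mean = 7/1 ≈ 7.000
  cycle 1 → 1: weight = 3, length = 1, mean = 3/1 ≈ 3.000
  cycle 2 → 2: weight = 2, length = 1, mean = 2/1 ≈ 2.000
  cycle 0 → 1 → 0: weight = 11, length = 2, mean = 11/2 ≈ 5.500
  cycle 0 → 2 → 0: weight = 12, length = 2, mean = 12/2 ≈ 6.000
  cycle 1 → 0 → 1: weight = 11, length = 2, mean = 11/2 ≈ 5.500
Minimum mean = 2.000, attained e.g. along the cycle 2 → 2 with weight 2 and length 1. So λ(A) = 2/1 = 2.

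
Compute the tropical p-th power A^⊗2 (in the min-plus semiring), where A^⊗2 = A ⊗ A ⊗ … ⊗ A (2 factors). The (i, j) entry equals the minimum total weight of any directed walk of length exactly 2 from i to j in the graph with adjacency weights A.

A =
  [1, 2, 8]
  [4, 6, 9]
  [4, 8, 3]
A^⊗2 =
  [2, 3, 9]
  [5, 6, 12]
  [5, 6, 6]

Each entry (A^⊗2)_ij equals the minimum over all length-2 walks i = v_0 → v_1 → … → v_2 = j of Σ_t A[v_t][v_{t+1}]. For example, for (i, j) = (0, 2) we minimise over 3 possible intermediate vertex sequences; the minimum is 9, attained along the walk 0 → 0 → 2.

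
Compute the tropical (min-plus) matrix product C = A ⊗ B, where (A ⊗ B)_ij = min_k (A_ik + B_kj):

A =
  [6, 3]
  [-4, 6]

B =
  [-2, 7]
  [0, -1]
A ⊗ B =
  [3, 2]
  [-6, 3]

Apply the min-plus product entry-by-entry:
  C[0][0] = min over k of (A[0][0] + B[0][0] = 6 + -2 = 4, A[0][1] + B[1][0] = 3 + 0 = 3) = 3 (attained at k = 1)
  C[0][1] = min over k of (A[0][0] + B[0][1] = 6 + 7 = 13, A[0][1] + B[1][1] = 3 + -1 = 2) = 2 (attained at k = 1)
  C[1][0] = min over k of (A[1][0] + B[0][0] = -4 + -2 = -6, A[1][1] + B[1][0] = 6 + 0 = 6) = -6 (attained at k = 0)
  C[1][1] = min over k of (A[1][0] + B[0][1] = -4 + 7 = 3, A[1][1] + B[1][1] = 6 + -1 = 5) = 3 (attained at k = 0)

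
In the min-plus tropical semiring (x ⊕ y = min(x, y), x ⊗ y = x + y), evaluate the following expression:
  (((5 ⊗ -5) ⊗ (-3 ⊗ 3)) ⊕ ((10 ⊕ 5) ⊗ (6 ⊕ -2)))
(((5 ⊗ -5) ⊗ (-3 ⊗ 3)) ⊕ ((10 ⊕ 5) ⊗ (6 ⊕ -2))) = 0

Expand innermost to outermost. Recall ⊕ takes the minimum of its arguments and ⊗ takes their sum. Working out the expression (((5 ⊗ -5) ⊗ (-3 ⊗ 3)) ⊕ ((10 ⊕ 5) ⊗ (6 ⊕ -2))) gives 0.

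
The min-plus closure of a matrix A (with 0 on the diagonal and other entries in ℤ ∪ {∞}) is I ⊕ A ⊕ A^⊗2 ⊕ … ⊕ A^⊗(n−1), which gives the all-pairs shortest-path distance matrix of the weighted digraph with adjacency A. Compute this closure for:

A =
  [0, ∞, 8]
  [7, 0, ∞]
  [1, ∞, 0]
Closure =
  [0, ∞, 8]
  [7, 0, 15]
  [1, ∞, 0]

This is the Floyd-Warshall all-pairs shortest-path computation. For each intermediate vertex k = 0, 1, …, 2, update dist[i][j] ← min(dist[i][j], dist[i][k] + dist[k][j]). The final matrix gives, for each (i, j), the minimum total weight of any directed path from i to j (possibly empty when i = j).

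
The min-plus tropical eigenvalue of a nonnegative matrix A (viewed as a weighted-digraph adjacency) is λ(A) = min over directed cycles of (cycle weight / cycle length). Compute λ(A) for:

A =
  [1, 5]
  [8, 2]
λ(A) = 1

Enumerate directed cycles and compute their means (weight / length). Sample:
  cycle 0 → 0: weight = 1, length = 1, mean = 1/1 ≈ 1.000
  cycle 1 → 1: weight = 2, length = 1, mean = 2/1 ≈ 2.000
  cycle 0 → 1 → 0: weight = 13, length = 2, mean = 13/2 ≈ 6.500
  cycle 1 → 0 → 1: weight = 13, length = 2, mean = 13/2 ≈ 6.500
Minimum mean = 1.000, attained e.g. along the cycle 0 → 0 with weight 1 and length 1. So λ(A) = 1/1 = 1.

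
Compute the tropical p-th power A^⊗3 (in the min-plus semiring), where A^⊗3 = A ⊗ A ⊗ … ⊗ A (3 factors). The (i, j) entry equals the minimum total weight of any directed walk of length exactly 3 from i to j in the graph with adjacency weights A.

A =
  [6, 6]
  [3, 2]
A^⊗3 =
  [11, 10]
  [7, 6]

Each entry (A^⊗3)_ij equals the minimum over all length-3 walks i = v_0 → v_1 → … → v_3 = j of Σ_t A[v_t][v_{t+1}]. For example, for (i, j) = (0, 1) we minimise over 4 possible intermediate vertex sequences; the minimum is 10, attained along the walk 0 → 1 → 1 → 1.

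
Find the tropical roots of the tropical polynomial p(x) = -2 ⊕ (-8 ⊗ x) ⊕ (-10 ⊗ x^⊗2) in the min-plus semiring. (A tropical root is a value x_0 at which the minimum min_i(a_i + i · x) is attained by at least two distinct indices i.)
Roots: {2, 6}

Each tropical root is a break point of the lower envelope of the lines y = a_i + i · x (there are 3 lines, with slopes 0, 1, ..., 2). Only the lines that attain the minimum somewhere contribute to roots; other lines are dominated. Here the surviving (envelope) indices are i = 2, i = 1, i = 0.
Intersections between consecutive envelope lines give the roots: for adjacent envelope indices i < j the intersection is x = (a_i − a_j) / (j − i). Reading off the sorted break points: {2, 6}.
Verification: at each break x_0, at least two indices attain the minimum of min_i(a_i + i · x_0).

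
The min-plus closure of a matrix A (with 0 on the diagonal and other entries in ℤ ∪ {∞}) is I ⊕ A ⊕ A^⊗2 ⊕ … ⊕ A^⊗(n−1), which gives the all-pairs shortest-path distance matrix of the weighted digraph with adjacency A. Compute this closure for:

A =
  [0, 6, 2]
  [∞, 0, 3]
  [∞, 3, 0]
Closure =
  [0, 5, 2]
  [∞, 0, 3]
  [∞, 3, 0]

This is the Floyd-Warshall all-pairs shortest-path computation. For each intermediate vertex k = 0, 1, …, 2, update dist[i][j] ← min(dist[i][j], dist[i][k] + dist[k][j]). The final matrix gives, for each (i, j), the minimum total weight of any directed path from i to j (possibly empty when i = j).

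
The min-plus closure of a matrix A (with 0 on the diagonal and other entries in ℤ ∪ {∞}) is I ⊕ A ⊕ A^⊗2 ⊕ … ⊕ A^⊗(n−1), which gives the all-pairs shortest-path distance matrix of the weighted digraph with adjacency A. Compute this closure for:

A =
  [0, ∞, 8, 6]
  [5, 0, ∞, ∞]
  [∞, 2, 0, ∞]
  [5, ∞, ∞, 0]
Closure =
  [0, 10, 8, 6]
  [5, 0, 13, 11]
  [7, 2, 0, 13]
  [5, 15, 13, 0]

This is the Floyd-Warshall all-pairs shortest-path computation. For each intermediate vertex k = 0, 1, …, 3, update dist[i][j] ← min(dist[i][j], dist[i][k] + dist[k][j]). The final matrix gives, for each (i, j), the minimum total weight of any directed path from i to j (possibly empty when i = j).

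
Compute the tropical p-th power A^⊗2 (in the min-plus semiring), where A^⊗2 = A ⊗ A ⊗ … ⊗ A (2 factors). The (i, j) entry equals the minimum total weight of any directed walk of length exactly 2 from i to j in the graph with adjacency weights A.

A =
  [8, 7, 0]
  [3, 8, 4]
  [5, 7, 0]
A^⊗2 =
  [5, 7, 0]
  [9, 10, 3]
  [5, 7, 0]

Each entry (A^⊗2)_ij equals the minimum over all length-2 walks i = v_0 → v_1 → … → v_2 = j of Σ_t A[v_t][v_{t+1}]. For example, for (i, j) = (0, 2) we minimise over 3 possible intermediate vertex sequences; the minimum is 0, attained along the walk 0 → 2 → 2.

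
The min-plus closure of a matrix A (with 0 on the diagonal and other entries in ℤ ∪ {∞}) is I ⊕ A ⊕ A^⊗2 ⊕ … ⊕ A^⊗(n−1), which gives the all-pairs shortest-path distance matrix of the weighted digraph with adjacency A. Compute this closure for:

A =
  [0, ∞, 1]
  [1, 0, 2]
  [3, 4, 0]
Closure =
  [0, 5, 1]
  [1, 0, 2]
  [3, 4, 0]

This is the Floyd-Warshall all-pairs shortest-path computation. For each intermediate vertex k = 0, 1, …, 2, update dist[i][j] ← min(dist[i][j], dist[i][k] + dist[k][j]). The final matrix gives, for each (i, j), the minimum total weight of any directed path from i to j (possibly empty when i = j).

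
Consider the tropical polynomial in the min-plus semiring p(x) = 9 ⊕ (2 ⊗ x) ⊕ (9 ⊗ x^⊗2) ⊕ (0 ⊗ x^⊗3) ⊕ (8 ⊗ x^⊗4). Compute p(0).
p(0) = 0

A tropical monomial a ⊗ x^⊗i evaluates to a + i · x. Evaluating each term at x = 0:
  Term 0 contributes 9 + 0 · 0 = 9
  Term 1 contributes 2 + 1 · 0 = 2
  Term 2 contributes 9 + 2 · 0 = 9
  Term 3 contributes 0 + 3 · 0 = 0
  Term 4 contributes 8 + 4 · 0 = 8
p(0) = ⊕ of these = min[9, 2, 9, 0, 8] = 0.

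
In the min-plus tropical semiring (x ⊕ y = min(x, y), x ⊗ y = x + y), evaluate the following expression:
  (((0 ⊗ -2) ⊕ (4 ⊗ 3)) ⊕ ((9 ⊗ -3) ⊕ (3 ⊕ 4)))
(((0 ⊗ -2) ⊕ (4 ⊗ 3)) ⊕ ((9 ⊗ -3) ⊕ (3 ⊕ 4))) = -2

Expand innermost to outermost. Recall ⊕ takes the minimum of its arguments and ⊗ takes their sum. Working out the expression (((0 ⊗ -2) ⊕ (4 ⊗ 3)) ⊕ ((9 ⊗ -3) ⊕ (3 ⊕ 4))) gives -2.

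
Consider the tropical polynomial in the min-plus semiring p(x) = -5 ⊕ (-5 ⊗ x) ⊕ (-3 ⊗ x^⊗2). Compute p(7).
p(7) = -5

A tropical monomial a ⊗ x^⊗i evaluates to a + i · x. Evaluating each term at x = 7:
  Term 0 contributes -5 + 0 · 7 = -5
  Term 1 contributes -5 + 1 · 7 = 2
  Term 2 contributes -3 + 2 · 7 = 11
p(7) = ⊕ of these = min[-5, 2, 11] = -5.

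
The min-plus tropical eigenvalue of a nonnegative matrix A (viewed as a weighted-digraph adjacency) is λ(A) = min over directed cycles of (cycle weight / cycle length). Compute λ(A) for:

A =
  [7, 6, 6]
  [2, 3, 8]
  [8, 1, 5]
λ(A) = 3

Enumerate directed cycles and compute their means (weight / length). Sample:
  cycle 0 → 0: weight = 7, length = 1, mean = 7/1 ≈ 7.000
  cycle 1 → 1: weight = 3, length = 1, mean = 3/1 ≈ 3.000
  cycle 2 → 2: weight = 5, length = 1, mean = 5/1 ≈ 5.000
  cycle 0 → 1 → 0: weight = 8, length = 2, mean = 8/2 ≈ 4.000
  cycle 0 → 2 → 0: weight = 14, length = 2, mean = 14/2 ≈ 7.000
  cycle 1 → 0 → 1: weight = 8, length = 2, mean = 8/2 ≈ 4.000
Minimum mean = 3.000, attained e.g. along the cycle 1 → 1 with weight 3 and length 1. So λ(A) = 3/1 = 3.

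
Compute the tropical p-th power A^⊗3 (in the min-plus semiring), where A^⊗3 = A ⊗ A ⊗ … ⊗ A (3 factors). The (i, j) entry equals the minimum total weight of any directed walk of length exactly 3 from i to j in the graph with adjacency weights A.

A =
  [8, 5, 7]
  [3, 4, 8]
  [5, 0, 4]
A^⊗3 =
  [10, 11, 15]
  [11, 10, 14]
  [7, 8, 10]

Each entry (A^⊗3)_ij equals the minimum over all length-3 walks i = v_0 → v_1 → … → v_3 = j of Σ_t A[v_t][v_{t+1}]. For example, for (i, j) = (0, 2) we minimise over 9 possible intermediate vertex sequences; the minimum is 15, attained along the walk 0 → 1 → 0 → 2.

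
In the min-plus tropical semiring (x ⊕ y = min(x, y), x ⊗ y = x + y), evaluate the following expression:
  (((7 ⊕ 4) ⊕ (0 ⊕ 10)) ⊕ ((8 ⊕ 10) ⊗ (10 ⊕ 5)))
(((7 ⊕ 4) ⊕ (0 ⊕ 10)) ⊕ ((8 ⊕ 10) ⊗ (10 ⊕ 5))) = 0

Expand innermost to outermost. Recall ⊕ takes the minimum of its arguments and ⊗ takes their sum. Working out the expression (((7 ⊕ 4) ⊕ (0 ⊕ 10)) ⊕ ((8 ⊕ 10) ⊗ (10 ⊕ 5))) gives 0.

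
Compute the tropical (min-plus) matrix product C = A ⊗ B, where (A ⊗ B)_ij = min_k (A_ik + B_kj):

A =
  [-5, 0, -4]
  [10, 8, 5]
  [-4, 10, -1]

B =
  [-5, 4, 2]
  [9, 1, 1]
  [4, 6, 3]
A ⊗ B =
  [-10, -1, -3]
  [5, 9, 8]
  [-9, 0, -2]

Apply the min-plus product entry-by-entry:
  C[0][0] = min over k of (A[0][0] + B[0][0] = -5 + -5 = -10, A[0][1] + B[1][0] = 0 + 9 = 9, A[0][2] + B[2][0] = -4 + 4 = 0) = -10 (attained at k = 0)
  C[0][1] = min over k of (A[0][0] + B[0][1] = -5 + 4 = -1, A[0][1] + B[1][1] = 0 + 1 = 1, A[0][2] + B[2][1] = -4 + 6 = 2) = -1 (attained at k = 0)
  C[0][2] = min over k of (A[0][0] + B[0][2] = -5 + 2 = -3, A[0][1] + B[1][2] = 0 + 1 = 1, A[0][2] + B[2][2] = -4 + 3 = -1) = -3 (attained at k = 0)
  C[1][0] = min over k of (A[1][0] + B[0][0] = 10 + -5 = 5, A[1][1] + B[1][0] = 8 + 9 = 17, A[1][2] + B[2][0] = 5 + 4 = 9) = 5 (attained at k = 0)
  C[1][1] = min over k of (A[1][0] + B[0][1] = 10 + 4 = 14, A[1][1] + B[1][1] = 8 + 1 = 9, A[1][2] + B[2][1] = 5 + 6 = 11) = 9 (attained at k = 1)
  C[1][2] = min over k of (A[1][0] + B[0][2] = 10 + 2 = 12, A[1][1] + B[1][2] = 8 + 1 = 9, A[1][2] + B[2][2] = 5 + 3 = 8) = 8 (attained at k = 2)
  C[2][0] = min over k of (A[2][0] + B[0][0] = -4 + -5 = -9, A[2][1] + B[1][0] = 10 + 9 = 19, A[2][2] + B[2][0] = -1 + 4 = 3) = -9 (attained at k = 0)
  C[2][1] = min over k of (A[2][0] + B[0][1] = -4 + 4 = 0, A[2][1] + B[1][1] = 10 + 1 = 11, A[2][2] + B[2][1] = -1 + 6 = 5) = 0 (attained at k = 0)
  C[2][2] = min over k of (A[2][0] + B[0][2] = -4 + 2 = -2, A[2][1] + B[1][2] = 10 + 1 = 11, A[2][2] + B[2][2] = -1 + 3 = 2) = -2 (attained at k = 0)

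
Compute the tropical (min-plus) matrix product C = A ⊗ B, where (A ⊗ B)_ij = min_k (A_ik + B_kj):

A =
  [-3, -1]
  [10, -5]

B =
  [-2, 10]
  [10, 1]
A ⊗ B =
  [-5, 0]
  [5, -4]

Apply the min-plus product entry-by-entry:
  C[0][0] = min over k of (A[0][0] + B[0][0] = -3 + -2 = -5, A[0][1] + B[1][0] = -1 + 10 = 9) = -5 (attained at k = 0)
  C[0][1] = min over k of (A[0][0] + B[0][1] = -3 + 10 = 7, A[0][1] + B[1][1] = -1 + 1 = 0) = 0 (attained at k = 1)
  C[1][0] = min over k of (A[1][0] + B[0][0] = 10 + -2 = 8, A[1][1] + B[1][0] = -5 + 10 = 5) = 5 (attained at k = 1)
  C[1][1] = min over k of (A[1][0] + B[0][1] = 10 + 10 = 20, A[1][1] + B[1][1] = -5 + 1 = -4) = -4 (attained at k = 1)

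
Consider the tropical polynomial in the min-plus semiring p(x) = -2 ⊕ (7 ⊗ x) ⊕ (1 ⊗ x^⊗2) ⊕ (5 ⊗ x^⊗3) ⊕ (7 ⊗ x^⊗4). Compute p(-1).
p(-1) = -2

A tropical monomial a ⊗ x^⊗i evaluates to a + i · x. Evaluating each term at x = -1:
  Term 0 contributes -2 + 0 · -1 = -2
  Term 1 contributes 7 + 1 · -1 = 6
  Term 2 contributes 1 + 2 · -1 = -1
  Term 3 contributes 5 + 3 · -1 = 2
  Term 4 contributes 7 + 4 · -1 = 3
p(-1) = ⊕ of these = min[-2, 6, -1, 2, 3] = -2.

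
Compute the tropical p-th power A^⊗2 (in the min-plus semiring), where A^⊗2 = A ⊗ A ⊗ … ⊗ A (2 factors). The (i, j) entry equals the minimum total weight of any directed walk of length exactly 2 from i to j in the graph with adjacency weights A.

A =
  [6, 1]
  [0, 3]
A^⊗2 =
  [1, 4]
  [3, 1]

Each entry (A^⊗2)_ij equals the minimum over all length-2 walks i = v_0 → v_1 → … → v_2 = j of Σ_t A[v_t][v_{t+1}]. For example, for (i, j) = (0, 1) we minimise over 2 possible intermediate vertex sequences; the minimum is 4, attained along the walk 0 → 1 → 1.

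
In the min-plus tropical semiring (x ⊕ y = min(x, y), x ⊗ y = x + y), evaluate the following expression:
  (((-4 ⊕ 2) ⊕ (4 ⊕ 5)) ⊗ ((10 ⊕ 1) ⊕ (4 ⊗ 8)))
(((-4 ⊕ 2) ⊕ (4 ⊕ 5)) ⊗ ((10 ⊕ 1) ⊕ (4 ⊗ 8))) = -3

Expand innermost to outermost. Recall ⊕ takes the minimum of its arguments and ⊗ takes their sum. Working out the expression (((-4 ⊕ 2) ⊕ (4 ⊕ 5)) ⊗ ((10 ⊕ 1) ⊕ (4 ⊗ 8))) gives -3.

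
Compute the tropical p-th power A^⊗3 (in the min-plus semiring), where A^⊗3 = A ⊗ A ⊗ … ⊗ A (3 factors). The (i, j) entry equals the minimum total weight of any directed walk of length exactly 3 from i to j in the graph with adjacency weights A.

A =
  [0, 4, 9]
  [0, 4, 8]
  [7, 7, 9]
A^⊗3 =
  [0, 4, 9]
  [0, 4, 9]
  [7, 11, 16]

Each entry (A^⊗3)_ij equals the minimum over all length-3 walks i = v_0 → v_1 → … → v_3 = j of Σ_t A[v_t][v_{t+1}]. For example, for (i, j) = (0, 2) we minimise over 9 possible intermediate vertex sequences; the minimum is 9, attained along the walk 0 → 0 → 0 → 2.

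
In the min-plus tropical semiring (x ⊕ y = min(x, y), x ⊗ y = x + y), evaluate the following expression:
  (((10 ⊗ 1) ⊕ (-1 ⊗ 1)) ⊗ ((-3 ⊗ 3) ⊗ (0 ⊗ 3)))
(((10 ⊗ 1) ⊕ (-1 ⊗ 1)) ⊗ ((-3 ⊗ 3) ⊗ (0 ⊗ 3))) = 3

Expand innermost to outermost. Recall ⊕ takes the minimum of its arguments and ⊗ takes their sum. Working out the expression (((10 ⊗ 1) ⊕ (-1 ⊗ 1)) ⊗ ((-3 ⊗ 3) ⊗ (0 ⊗ 3))) gives 3.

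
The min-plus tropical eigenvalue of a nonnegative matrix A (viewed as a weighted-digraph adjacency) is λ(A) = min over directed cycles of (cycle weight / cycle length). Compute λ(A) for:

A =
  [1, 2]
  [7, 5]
λ(A) = 1

Enumerate directed cycles and compute their means (weight / length). Sample:
  cycle 0 → 0: weight = 1, length = 1, mean = 1/1 ≈ 1.000
  cycle 1 → 1: weight = 5, length = 1, mean = 5/1 ≈ 5.000
  cycle 0 → 1 → 0: weight = 9, length = 2, mean = 9/2 ≈ 4.500
  cycle 1 → 0 → 1: weight = 9, length = 2, mean = 9/2 ≈ 4.500
Minimum mean = 1.000, attained e.g. along the cycle 0 → 0 with weight 1 and length 1. So λ(A) = 1/1 = 1.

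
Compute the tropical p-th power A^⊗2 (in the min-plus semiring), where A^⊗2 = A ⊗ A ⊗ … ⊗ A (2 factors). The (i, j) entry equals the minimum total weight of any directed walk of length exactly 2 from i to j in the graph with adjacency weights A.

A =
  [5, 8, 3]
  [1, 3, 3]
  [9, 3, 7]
A^⊗2 =
  [9, 6, 8]
  [4, 6, 4]
  [4, 6, 6]

Each entry (A^⊗2)_ij equals the minimum over all length-2 walks i = v_0 → v_1 → … → v_2 = j of Σ_t A[v_t][v_{t+1}]. For example, for (i, j) = (0, 2) we minimise over 3 possible intermediate vertex sequences; the minimum is 8, attained along the walk 0 → 0 → 2.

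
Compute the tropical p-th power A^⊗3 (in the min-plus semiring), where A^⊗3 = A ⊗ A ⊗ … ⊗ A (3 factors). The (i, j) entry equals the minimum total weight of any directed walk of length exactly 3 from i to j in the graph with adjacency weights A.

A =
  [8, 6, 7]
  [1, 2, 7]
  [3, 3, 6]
A^⊗3 =
  [9, 10, 14]
  [5, 6, 10]
  [6, 7, 11]

Each entry (A^⊗3)_ij equals the minimum over all length-3 walks i = v_0 → v_1 → … → v_3 = j of Σ_t A[v_t][v_{t+1}]. For example, for (i, j) = (0, 2) we minimise over 9 possible intermediate vertex sequences; the minimum is 14, attained along the walk 0 → 1 → 0 → 2.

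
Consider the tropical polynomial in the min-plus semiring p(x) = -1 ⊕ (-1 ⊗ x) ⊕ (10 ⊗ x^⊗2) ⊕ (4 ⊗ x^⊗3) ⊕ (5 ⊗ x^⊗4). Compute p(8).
p(8) = -1

A tropical monomial a ⊗ x^⊗i evaluates to a + i · x. Evaluating each term at x = 8:
  Term 0 contributes -1 + 0 · 8 = -1
  Term 1 contributes -1 + 1 · 8 = 7
  Term 2 contributes 10 + 2 · 8 = 26
  Term 3 contributes 4 + 3 · 8 = 28
  Term 4 contributes 5 + 4 · 8 = 37
p(8) = ⊕ of these = min[-1, 7, 26, 28, 37] = -1.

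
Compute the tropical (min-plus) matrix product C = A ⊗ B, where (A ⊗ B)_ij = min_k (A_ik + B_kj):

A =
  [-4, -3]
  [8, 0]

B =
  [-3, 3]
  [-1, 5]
A ⊗ B =
  [-7, -1]
  [-1, 5]

Apply the min-plus product entry-by-entry:
  C[0][0] = min over k of (A[0][0] + B[0][0] = -4 + -3 = -7, A[0][1] + B[1][0] = -3 + -1 = -4) = -7 (attained at k = 0)
  C[0][1] = min over k of (A[0][0] + B[0][1] = -4 + 3 = -1, A[0][1] + B[1][1] = -3 + 5 = 2) = -1 (attained at k = 0)
  C[1][0] = min over k of (A[1][0] + B[0][0] = 8 + -3 = 5, A[1][1] + B[1][0] = 0 + -1 = -1) = -1 (attained at k = 1)
  C[1][1] = min over k of (A[1][0] + B[0][1] = 8 + 3 = 11, A[1][1] + B[1][1] = 0 + 5 = 5) = 5 (attained at k = 1)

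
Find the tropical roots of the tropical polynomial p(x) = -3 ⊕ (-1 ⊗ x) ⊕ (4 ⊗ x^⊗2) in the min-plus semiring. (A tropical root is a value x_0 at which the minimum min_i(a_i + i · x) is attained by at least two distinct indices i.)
Roots: {-5, -2}

Each tropical root is a break point of the lower envelope of the lines y = a_i + i · x (there are 3 lines, with slopes 0, 1, ..., 2). Only the lines that attain the minimum somewhere contribute to roots; other lines are dominated. Here the surviving (envelope) indices are i = 2, i = 1, i = 0.
Intersections between consecutive envelope lines give the roots: for adjacent envelope indices i < j the intersection is x = (a_i − a_j) / (j − i). Reading off the sorted break points: {-5, -2}.
Verification: at each break x_0, at least two indices attain the minimum of min_i(a_i + i · x_0).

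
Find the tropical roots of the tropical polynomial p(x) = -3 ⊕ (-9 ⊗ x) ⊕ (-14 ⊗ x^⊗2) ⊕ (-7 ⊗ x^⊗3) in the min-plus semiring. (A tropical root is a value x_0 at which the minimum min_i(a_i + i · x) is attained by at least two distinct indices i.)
Roots: {-7, 5, 6}

Each tropical root is a break point of the lower envelope of the lines y = a_i + i · x (there are 4 lines, with slopes 0, 1, ..., 3). Only the lines that attain the minimum somewhere contribute to roots; other lines are dominated. Here the surviving (envelope) indices are i = 3, i = 2, i = 1, i = 0.
Intersections between consecutive envelope lines give the roots: for adjacent envelope indices i < j the intersection is x = (a_i − a_j) / (j − i). Reading off the sorted break points: {-7, 5, 6}.
Verification: at each break x_0, at least two indices attain the minimum of min_i(a_i + i · x_0).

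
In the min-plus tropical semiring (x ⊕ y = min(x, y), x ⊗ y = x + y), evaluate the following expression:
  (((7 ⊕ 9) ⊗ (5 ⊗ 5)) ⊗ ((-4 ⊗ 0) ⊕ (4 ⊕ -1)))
(((7 ⊕ 9) ⊗ (5 ⊗ 5)) ⊗ ((-4 ⊗ 0) ⊕ (4 ⊕ -1))) = 13

Expand innermost to outermost. Recall ⊕ takes the minimum of its arguments and ⊗ takes their sum. Working out the expression (((7 ⊕ 9) ⊗ (5 ⊗ 5)) ⊗ ((-4 ⊗ 0) ⊕ (4 ⊕ -1))) gives 13.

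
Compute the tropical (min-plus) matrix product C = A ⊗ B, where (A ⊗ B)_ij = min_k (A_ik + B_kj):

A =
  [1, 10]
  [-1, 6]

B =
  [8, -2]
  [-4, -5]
A ⊗ B =
  [6, -1]
  [2, -3]

Apply the min-plus product entry-by-entry:
  C[0][0] = min over k of (A[0][0] + B[0][0] = 1 + 8 = 9, A[0][1] + B[1][0] = 10 + -4 = 6) = 6 (attained at k = 1)
  C[0][1] = min over k of (A[0][0] + B[0][1] = 1 + -2 = -1, A[0][1] + B[1][1] = 10 + -5 = 5) = -1 (attained at k = 0)
  C[1][0] = min over k of (A[1][0] + B[0][0] = -1 + 8 = 7, A[1][1] + B[1][0] = 6 + -4 = 2) = 2 (attained at k = 1)
  C[1][1] = min over k of (A[1][0] + B[0][1] = -1 + -2 = -3, A[1][1] + B[1][1] = 6 + -5 = 1) = -3 (attained at k = 0)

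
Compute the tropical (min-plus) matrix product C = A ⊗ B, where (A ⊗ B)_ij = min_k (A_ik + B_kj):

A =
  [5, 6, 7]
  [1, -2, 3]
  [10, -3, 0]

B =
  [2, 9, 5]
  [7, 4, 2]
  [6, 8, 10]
A ⊗ B =
  [7, 10, 8]
  [3, 2, 0]
  [4, 1, -1]

Apply the min-plus product entry-by-entry:
  C[0][0] = min over k of (A[0][0] + B[0][0] = 5 + 2 = 7, A[0][1] + B[1][0] = 6 + 7 = 13, A[0][2] + B[2][0] = 7 + 6 = 13) = 7 (attained at k = 0)
  C[0][1] = min over k of (A[0][0] + B[0][1] = 5 + 9 = 14, A[0][1] + B[1][1] = 6 + 4 = 10, A[0][2] + B[2][1] = 7 + 8 = 15) = 10 (attained at k = 1)
  C[0][2] = min over k of (A[0][0] + B[0][2] = 5 + 5 = 10, A[0][1] + B[1][2] = 6 + 2 = 8, A[0][2] + B[2][2] = 7 + 10 = 17) = 8 (attained at k = 1)
  C[1][0] = min over k of (A[1][0] + B[0][0] = 1 + 2 = 3, A[1][1] + B[1][0] = -2 + 7 = 5, A[1][2] + B[2][0] = 3 + 6 = 9) = 3 (attained at k = 0)
  C[1][1] = min over k of (A[1][0] + B[0][1] = 1 + 9 = 10, A[1][1] + B[1][1] = -2 + 4 = 2, A[1][2] + B[2][1] = 3 + 8 = 11) = 2 (attained at k = 1)
  C[1][2] = min over k of (A[1][0] + B[0][2] = 1 + 5 = 6, A[1][1] + B[1][2] = -2 + 2 = 0, A[1][2] + B[2][2] = 3 + 10 = 13) = 0 (attained at k = 1)
  C[2][0] = min over k of (A[2][0] + B[0][0] = 10 + 2 = 12, A[2][1] + B[1][0] = -3 + 7 = 4, A[2][2] + B[2][0] = 0 + 6 = 6) = 4 (attained at k = 1)
  C[2][1] = min over k of (A[2][0] + B[0][1] = 10 + 9 = 19, A[2][1] + B[1][1] = -3 + 4 = 1, A[2][2] + B[2][1] = 0 + 8 = 8) = 1 (attained at k = 1)
  C[2][2] = min over k of (A[2][0] + B[0][2] = 10 + 5 = 15, A[2][1] + B[1][2] = -3 + 2 = -1, A[2][2] + B[2][2] = 0 + 10 = 10) = -1 (attained at k = 1)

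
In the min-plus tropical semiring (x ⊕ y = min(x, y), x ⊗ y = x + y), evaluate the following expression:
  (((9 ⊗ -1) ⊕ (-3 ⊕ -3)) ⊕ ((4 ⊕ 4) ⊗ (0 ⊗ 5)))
(((9 ⊗ -1) ⊕ (-3 ⊕ -3)) ⊕ ((4 ⊕ 4) ⊗ (0 ⊗ 5))) = -3

Expand innermost to outermost. Recall ⊕ takes the minimum of its arguments and ⊗ takes their sum. Working out the expression (((9 ⊗ -1) ⊕ (-3 ⊕ -3)) ⊕ ((4 ⊕ 4) ⊗ (0 ⊗ 5))) gives -3.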